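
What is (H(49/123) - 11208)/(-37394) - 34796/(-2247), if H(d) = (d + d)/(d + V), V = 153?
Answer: 1787535436271/113240773716 ≈ 15.785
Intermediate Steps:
H(d) = 2*d/(153 + d) (H(d) = (d + d)/(d + 153) = (2*d)/(153 + d) = 2*d/(153 + d))
(H(49/123) - 11208)/(-37394) - 34796/(-2247) = (2*(49/123)/(153 + 49/123) - 11208)/(-37394) - 34796/(-2247) = (2*(49*(1/123))/(153 + 49*(1/123)) - 11208)*(-1/37394) - 34796*(-1/2247) = (2*(49/123)/(153 + 49/123) - 11208)*(-1/37394) + 34796/2247 = (2*(49/123)/(18868/123) - 11208)*(-1/37394) + 34796/2247 = (2*(49/123)*(123/18868) - 11208)*(-1/37394) + 34796/2247 = (49/9434 - 11208)*(-1/37394) + 34796/2247 = -105736223/9434*(-1/37394) + 34796/2247 = 105736223/352774996 + 34796/2247 = 1787535436271/113240773716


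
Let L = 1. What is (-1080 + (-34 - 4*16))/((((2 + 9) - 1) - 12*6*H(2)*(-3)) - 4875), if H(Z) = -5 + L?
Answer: 1178/5729 ≈ 0.20562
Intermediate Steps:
H(Z) = -4 (H(Z) = -5 + 1 = -4)
(-1080 + (-34 - 4*16))/((((2 + 9) - 1) - 12*6*H(2)*(-3)) - 4875) = (-1080 + (-34 - 4*16))/((((2 + 9) - 1) - 12*6*(-4)*(-3)) - 4875) = (-1080 + (-34 - 64))/(((11 - 1) - (-288)*(-3)) - 4875) = (-1080 - 98)/((10 - 12*72) - 4875) = -1178/((10 - 864) - 4875) = -1178/(-854 - 4875) = -1178/(-5729) = -1178*(-1/5729) = 1178/5729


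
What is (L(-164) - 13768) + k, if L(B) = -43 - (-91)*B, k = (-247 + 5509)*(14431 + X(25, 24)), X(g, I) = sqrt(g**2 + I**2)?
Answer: 75907187 + 5262*sqrt(1201) ≈ 7.6090e+7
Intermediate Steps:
X(g, I) = sqrt(I**2 + g**2)
k = 75935922 + 5262*sqrt(1201) (k = (-247 + 5509)*(14431 + sqrt(24**2 + 25**2)) = 5262*(14431 + sqrt(576 + 625)) = 5262*(14431 + sqrt(1201)) = 75935922 + 5262*sqrt(1201) ≈ 7.6118e+7)
L(B) = -43 + 91*B
(L(-164) - 13768) + k = ((-43 + 91*(-164)) - 13768) + (75935922 + 5262*sqrt(1201)) = ((-43 - 14924) - 13768) + (75935922 + 5262*sqrt(1201)) = (-14967 - 13768) + (75935922 + 5262*sqrt(1201)) = -28735 + (75935922 + 5262*sqrt(1201)) = 75907187 + 5262*sqrt(1201)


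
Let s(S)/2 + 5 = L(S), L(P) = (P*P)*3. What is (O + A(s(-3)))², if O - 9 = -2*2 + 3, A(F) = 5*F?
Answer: 51984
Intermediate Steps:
L(P) = 3*P² (L(P) = P²*3 = 3*P²)
s(S) = -10 + 6*S² (s(S) = -10 + 2*(3*S²) = -10 + 6*S²)
O = 8 (O = 9 + (-2*2 + 3) = 9 + (-4 + 3) = 9 - 1 = 8)
(O + A(s(-3)))² = (8 + 5*(-10 + 6*(-3)²))² = (8 + 5*(-10 + 6*9))² = (8 + 5*(-10 + 54))² = (8 + 5*44)² = (8 + 220)² = 228² = 51984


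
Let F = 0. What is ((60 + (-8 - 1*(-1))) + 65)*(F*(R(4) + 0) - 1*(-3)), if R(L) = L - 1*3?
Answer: 354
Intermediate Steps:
R(L) = -3 + L (R(L) = L - 3 = -3 + L)
((60 + (-8 - 1*(-1))) + 65)*(F*(R(4) + 0) - 1*(-3)) = ((60 + (-8 - 1*(-1))) + 65)*(0*((-3 + 4) + 0) - 1*(-3)) = ((60 + (-8 + 1)) + 65)*(0*(1 + 0) + 3) = ((60 - 7) + 65)*(0*1 + 3) = (53 + 65)*(0 + 3) = 118*3 = 354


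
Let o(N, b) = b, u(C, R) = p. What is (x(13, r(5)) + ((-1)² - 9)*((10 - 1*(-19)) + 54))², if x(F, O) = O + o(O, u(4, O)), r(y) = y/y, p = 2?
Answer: 436921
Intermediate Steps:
r(y) = 1
u(C, R) = 2
x(F, O) = 2 + O (x(F, O) = O + 2 = 2 + O)
(x(13, r(5)) + ((-1)² - 9)*((10 - 1*(-19)) + 54))² = ((2 + 1) + ((-1)² - 9)*((10 - 1*(-19)) + 54))² = (3 + (1 - 9)*((10 + 19) + 54))² = (3 - 8*(29 + 54))² = (3 - 8*83)² = (3 - 664)² = (-661)² = 436921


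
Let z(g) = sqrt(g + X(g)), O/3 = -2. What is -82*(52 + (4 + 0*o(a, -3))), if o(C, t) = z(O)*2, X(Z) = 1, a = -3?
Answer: -4592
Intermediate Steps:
O = -6 (O = 3*(-2) = -6)
z(g) = sqrt(1 + g) (z(g) = sqrt(g + 1) = sqrt(1 + g))
o(C, t) = 2*I*sqrt(5) (o(C, t) = sqrt(1 - 6)*2 = sqrt(-5)*2 = (I*sqrt(5))*2 = 2*I*sqrt(5))
-82*(52 + (4 + 0*o(a, -3))) = -82*(52 + (4 + 0*(2*I*sqrt(5)))) = -82*(52 + (4 + 0)) = -82*(52 + 4) = -82*56 = -4592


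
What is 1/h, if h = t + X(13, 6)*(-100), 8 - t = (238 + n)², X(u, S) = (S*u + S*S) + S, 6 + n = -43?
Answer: -1/47713 ≈ -2.0959e-5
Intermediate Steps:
n = -49 (n = -6 - 43 = -49)
X(u, S) = S + S² + S*u (X(u, S) = (S*u + S²) + S = (S² + S*u) + S = S + S² + S*u)
t = -35713 (t = 8 - (238 - 49)² = 8 - 1*189² = 8 - 1*35721 = 8 - 35721 = -35713)
h = -47713 (h = -35713 + (6*(1 + 6 + 13))*(-100) = -35713 + (6*20)*(-100) = -35713 + 120*(-100) = -35713 - 12000 = -47713)
1/h = 1/(-47713) = -1/47713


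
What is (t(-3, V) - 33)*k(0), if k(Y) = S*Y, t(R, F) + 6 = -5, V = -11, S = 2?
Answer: 0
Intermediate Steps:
t(R, F) = -11 (t(R, F) = -6 - 5 = -11)
k(Y) = 2*Y
(t(-3, V) - 33)*k(0) = (-11 - 33)*(2*0) = -44*0 = 0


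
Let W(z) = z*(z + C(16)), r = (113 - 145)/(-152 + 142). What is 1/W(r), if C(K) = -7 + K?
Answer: 25/976 ≈ 0.025615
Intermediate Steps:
r = 16/5 (r = -32/(-10) = -32*(-⅒) = 16/5 ≈ 3.2000)
W(z) = z*(9 + z) (W(z) = z*(z + (-7 + 16)) = z*(z + 9) = z*(9 + z))
1/W(r) = 1/(16*(9 + 16/5)/5) = 1/((16/5)*(61/5)) = 1/(976/25) = 25/976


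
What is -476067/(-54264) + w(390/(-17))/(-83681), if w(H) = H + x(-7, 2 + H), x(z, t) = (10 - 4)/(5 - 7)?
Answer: 13279723433/1513621928 ≈ 8.7735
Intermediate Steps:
x(z, t) = -3 (x(z, t) = 6/(-2) = 6*(-½) = -3)
w(H) = -3 + H (w(H) = H - 3 = -3 + H)
-476067/(-54264) + w(390/(-17))/(-83681) = -476067/(-54264) + (-3 + 390/(-17))/(-83681) = -476067*(-1/54264) + (-3 + 390*(-1/17))*(-1/83681) = 158689/18088 + (-3 - 390/17)*(-1/83681) = 158689/18088 - 441/17*(-1/83681) = 158689/18088 + 441/1422577 = 13279723433/1513621928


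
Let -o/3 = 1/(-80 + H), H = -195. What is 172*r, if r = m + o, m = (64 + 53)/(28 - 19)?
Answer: 615416/275 ≈ 2237.9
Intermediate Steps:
m = 13 (m = 117/9 = 117*(⅑) = 13)
o = 3/275 (o = -3/(-80 - 195) = -3/(-275) = -3*(-1/275) = 3/275 ≈ 0.010909)
r = 3578/275 (r = 13 + 3/275 = 3578/275 ≈ 13.011)
172*r = 172*(3578/275) = 615416/275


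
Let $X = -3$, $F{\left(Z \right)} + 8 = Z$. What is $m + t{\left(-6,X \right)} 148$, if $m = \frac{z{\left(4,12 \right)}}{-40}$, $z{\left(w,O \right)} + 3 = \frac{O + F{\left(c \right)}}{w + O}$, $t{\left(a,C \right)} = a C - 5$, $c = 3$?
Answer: $\frac{1231401}{640} \approx 1924.1$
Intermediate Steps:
$F{\left(Z \right)} = -8 + Z$
$t{\left(a,C \right)} = -5 + C a$ ($t{\left(a,C \right)} = C a - 5 = -5 + C a$)
$z{\left(w,O \right)} = -3 + \frac{-5 + O}{O + w}$ ($z{\left(w,O \right)} = -3 + \frac{O + \left(-8 + 3\right)}{w + O} = -3 + \frac{O - 5}{O + w} = -3 + \frac{-5 + O}{O + w}$)
$m = \frac{41}{640}$ ($m = \frac{\frac{1}{12 + 4} \left(-5 - 12 - 24\right)}{-40} = \frac{-5 - 12 - 24}{16} \left(- \frac{1}{40}\right) = \frac{1}{16} \left(-41\right) \left(- \frac{1}{40}\right) = \left(- \frac{41}{16}\right) \left(- \frac{1}{40}\right) = \frac{41}{640} \approx 0.064062$)
$m + t{\left(-6,X \right)} 148 = \frac{41}{640} + \left(-5 - -18\right) 148 = \frac{41}{640} + \left(-5 + 18\right) 148 = \frac{41}{640} + 13 \cdot 148 = \frac{41}{640} + 1924 = \frac{1231401}{640}$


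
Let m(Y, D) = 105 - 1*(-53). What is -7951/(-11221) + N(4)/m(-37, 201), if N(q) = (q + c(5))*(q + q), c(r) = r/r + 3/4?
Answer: 886212/886459 ≈ 0.99972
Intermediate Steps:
c(r) = 7/4 (c(r) = 1 + 3*(1/4) = 1 + 3/4 = 7/4)
m(Y, D) = 158 (m(Y, D) = 105 + 53 = 158)
N(q) = 2*q*(7/4 + q) (N(q) = (q + 7/4)*(q + q) = (7/4 + q)*(2*q) = 2*q*(7/4 + q))
-7951/(-11221) + N(4)/m(-37, 201) = -7951/(-11221) + ((1/2)*4*(7 + 4*4))/158 = -7951*(-1/11221) + ((1/2)*4*(7 + 16))*(1/158) = 7951/11221 + ((1/2)*4*23)*(1/158) = 7951/11221 + 46*(1/158) = 7951/11221 + 23/79 = 886212/886459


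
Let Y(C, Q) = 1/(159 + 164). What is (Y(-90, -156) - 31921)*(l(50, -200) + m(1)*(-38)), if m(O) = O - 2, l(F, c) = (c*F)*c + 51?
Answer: -20621881632898/323 ≈ -6.3845e+10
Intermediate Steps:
l(F, c) = 51 + F*c² (l(F, c) = (F*c)*c + 51 = F*c² + 51 = 51 + F*c²)
m(O) = -2 + O
Y(C, Q) = 1/323
(Y(-90, -156) - 31921)*(l(50, -200) + m(1)*(-38)) = (1/323 - 31921)*((51 + 50*(-200)²) + (-2 + 1)*(-38)) = -10310482*((51 + 50*40000) - 1*(-38))/323 = -10310482*((51 + 2000000) + 38)/323 = -10310482*(2000051 + 38)/323 = -10310482/323*2000089 = -20621881632898/323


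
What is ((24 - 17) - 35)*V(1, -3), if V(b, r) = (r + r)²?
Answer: -1008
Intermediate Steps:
V(b, r) = 4*r² (V(b, r) = (2*r)² = 4*r²)
((24 - 17) - 35)*V(1, -3) = ((24 - 17) - 35)*(4*(-3)²) = (7 - 35)*(4*9) = -28*36 = -1008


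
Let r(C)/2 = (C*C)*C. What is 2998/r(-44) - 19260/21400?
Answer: -390823/425920 ≈ -0.91760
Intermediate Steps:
r(C) = 2*C³ (r(C) = 2*((C*C)*C) = 2*(C²*C) = 2*C³)
2998/r(-44) - 19260/21400 = 2998/((2*(-44)³)) - 19260/21400 = 2998/((2*(-85184))) - 19260*1/21400 = 2998/(-170368) - 9/10 = 2998*(-1/170368) - 9/10 = -1499/85184 - 9/10 = -390823/425920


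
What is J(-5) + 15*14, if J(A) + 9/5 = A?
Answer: 1016/5 ≈ 203.20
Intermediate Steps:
J(A) = -9/5 + A
J(-5) + 15*14 = (-9/5 - 5) + 15*14 = -34/5 + 210 = 1016/5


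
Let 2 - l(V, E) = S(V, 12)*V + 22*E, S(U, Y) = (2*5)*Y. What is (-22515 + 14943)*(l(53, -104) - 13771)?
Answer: 135092052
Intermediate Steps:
S(U, Y) = 10*Y
l(V, E) = 2 - 120*V - 22*E (l(V, E) = 2 - ((10*12)*V + 22*E) = 2 - (120*V + 22*E) = 2 - (22*E + 120*V) = 2 + (-120*V - 22*E) = 2 - 120*V - 22*E)
(-22515 + 14943)*(l(53, -104) - 13771) = (-22515 + 14943)*((2 - 120*53 - 22*(-104)) - 13771) = -7572*((2 - 6360 + 2288) - 13771) = -7572*(-4070 - 13771) = -7572*(-17841) = 135092052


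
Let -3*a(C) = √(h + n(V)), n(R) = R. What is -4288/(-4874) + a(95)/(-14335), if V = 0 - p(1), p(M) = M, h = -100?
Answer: 2144/2437 + I*√101/43005 ≈ 0.87977 + 0.00023369*I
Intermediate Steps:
V = -1 (V = 0 - 1*1 = 0 - 1 = -1)
a(C) = -I*√101/3 (a(C) = -√(-100 - 1)/3 = -I*√101/3)
-4288/(-4874) + a(95)/(-14335) = -4288/(-4874) - I*√101/3/(-14335) = -4288*(-1/4874) - I*√101/3*(-1/14335) = 2144/2437 + I*√101/43005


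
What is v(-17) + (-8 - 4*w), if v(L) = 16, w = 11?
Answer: -36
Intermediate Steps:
v(-17) + (-8 - 4*w) = 16 + (-8 - 4*11) = 16 + (-8 - 44) = 16 - 52 = -36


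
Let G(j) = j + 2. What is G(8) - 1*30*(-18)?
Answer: 550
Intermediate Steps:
G(j) = 2 + j
G(8) - 1*30*(-18) = (2 + 8) - 1*30*(-18) = 10 - 30*(-18) = 10 + 540 = 550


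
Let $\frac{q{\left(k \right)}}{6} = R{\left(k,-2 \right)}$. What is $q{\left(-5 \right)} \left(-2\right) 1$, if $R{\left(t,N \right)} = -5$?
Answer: $60$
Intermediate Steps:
$q{\left(k \right)} = -30$ ($q{\left(k \right)} = 6 \left(-5\right) = -30$)
$q{\left(-5 \right)} \left(-2\right) 1 = \left(-30\right) \left(-2\right) 1 = 60 \cdot 1 = 60$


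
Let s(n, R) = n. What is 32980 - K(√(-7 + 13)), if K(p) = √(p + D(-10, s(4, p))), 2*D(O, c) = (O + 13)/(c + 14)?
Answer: 32980 - √(3 + 36*√6)/6 ≈ 32978.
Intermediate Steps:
D(O, c) = (13 + O)/(2*(14 + c)) (D(O, c) = ((O + 13)/(c + 14))/2 = ((13 + O)/(14 + c))/2 = (13 + O)/(2*(14 + c)))
K(p) = √(1/12 + p) (K(p) = √(p + (13 - 10)/(2*(14 + 4))) = √(p + (½)*3/18) = √(p + (½)*(1/18)*3) = √(p + 1/12) = √(1/12 + p))
32980 - K(√(-7 + 13)) = 32980 - √(3 + 36*√(-7 + 13))/6 = 32980 - √(3 + 36*√6)/6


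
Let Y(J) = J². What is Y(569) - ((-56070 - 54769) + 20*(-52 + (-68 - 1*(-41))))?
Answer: 436180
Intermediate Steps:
Y(569) - ((-56070 - 54769) + 20*(-52 + (-68 - 1*(-41)))) = 569² - ((-56070 - 54769) + 20*(-52 + (-68 - 1*(-41)))) = 323761 - (-110839 + 20*(-52 + (-68 + 41))) = 323761 - (-110839 + 20*(-52 - 27)) = 323761 - (-110839 + 20*(-79)) = 323761 - (-110839 - 1580) = 323761 - 1*(-112419) = 323761 + 112419 = 436180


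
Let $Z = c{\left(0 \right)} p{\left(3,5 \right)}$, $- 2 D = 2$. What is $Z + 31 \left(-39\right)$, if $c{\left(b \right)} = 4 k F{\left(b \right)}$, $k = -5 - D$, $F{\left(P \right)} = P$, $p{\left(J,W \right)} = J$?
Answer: $-1209$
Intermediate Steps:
$D = -1$ ($D = \left(- \frac{1}{2}\right) 2 = -1$)
$k = -4$ ($k = -5 - -1 = -5 + 1 = -4$)
$c{\left(b \right)} = - 16 b$ ($c{\left(b \right)} = 4 \left(-4\right) b = - 16 b$)
$Z = 0$ ($Z = \left(-16\right) 0 \cdot 3 = 0 \cdot 3 = 0$)
$Z + 31 \left(-39\right) = 0 + 31 \left(-39\right) = 0 - 1209 = -1209$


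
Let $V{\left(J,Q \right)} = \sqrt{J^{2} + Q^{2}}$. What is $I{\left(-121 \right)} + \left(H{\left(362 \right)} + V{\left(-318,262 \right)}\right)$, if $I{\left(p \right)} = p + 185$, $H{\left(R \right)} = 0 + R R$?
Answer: $131108 + 2 \sqrt{42442} \approx 1.3152 \cdot 10^{5}$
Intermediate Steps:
$H{\left(R \right)} = R^{2}$ ($H{\left(R \right)} = 0 + R^{2} = R^{2}$)
$I{\left(p \right)} = 185 + p$
$I{\left(-121 \right)} + \left(H{\left(362 \right)} + V{\left(-318,262 \right)}\right) = \left(185 - 121\right) + \left(362^{2} + \sqrt{\left(-318\right)^{2} + 262^{2}}\right) = 64 + \left(131044 + \sqrt{101124 + 68644}\right) = 64 + \left(131044 + \sqrt{169768}\right) = 64 + \left(131044 + 2 \sqrt{42442}\right) = 131108 + 2 \sqrt{42442}$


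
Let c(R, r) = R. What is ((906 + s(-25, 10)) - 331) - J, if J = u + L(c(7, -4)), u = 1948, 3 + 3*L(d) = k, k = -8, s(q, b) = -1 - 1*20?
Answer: -4171/3 ≈ -1390.3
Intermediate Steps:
s(q, b) = -21 (s(q, b) = -1 - 20 = -21)
L(d) = -11/3 (L(d) = -1 + (⅓)*(-8) = -1 - 8/3 = -11/3)
J = 5833/3 (J = 1948 - 11/3 = 5833/3 ≈ 1944.3)
((906 + s(-25, 10)) - 331) - J = ((906 - 21) - 331) - 1*5833/3 = (885 - 331) - 5833/3 = 554 - 5833/3 = -4171/3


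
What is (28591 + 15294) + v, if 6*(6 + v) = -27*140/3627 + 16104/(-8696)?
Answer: 38442934645/876122 ≈ 43879.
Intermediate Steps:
v = -5679325/876122 (v = -6 + (-27*140/3627 + 16104/(-8696))/6 = -6 + (-3780*1/3627 + 16104*(-1/8696))/6 = -6 + (-420/403 - 2013/1087)/6 = -6 + (⅙)*(-1267779/438061) = -6 - 422593/876122 = -5679325/876122 ≈ -6.4823)
(28591 + 15294) + v = (28591 + 15294) - 5679325/876122 = 43885 - 5679325/876122 = 38442934645/876122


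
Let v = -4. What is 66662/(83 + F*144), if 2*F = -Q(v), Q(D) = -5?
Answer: 66662/443 ≈ 150.48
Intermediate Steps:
F = 5/2 (F = (-1*(-5))/2 = (1/2)*5 = 5/2 ≈ 2.5000)
66662/(83 + F*144) = 66662/(83 + (5/2)*144) = 66662/(83 + 360) = 66662/443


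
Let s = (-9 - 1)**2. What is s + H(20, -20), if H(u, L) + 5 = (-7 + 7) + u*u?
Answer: 495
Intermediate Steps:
H(u, L) = -5 + u**2 (H(u, L) = -5 + ((-7 + 7) + u*u) = -5 + (0 + u**2) = -5 + u**2)
s = 100 (s = (-10)**2 = 100)
s + H(20, -20) = 100 + (-5 + 20**2) = 100 + (-5 + 400) = 100 + 395 = 495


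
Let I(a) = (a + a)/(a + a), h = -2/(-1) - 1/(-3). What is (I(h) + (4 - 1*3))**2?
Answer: 4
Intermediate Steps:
h = 7/3 (h = -2*(-1) - 1*(-1/3) = 2 + 1/3 = 7/3 ≈ 2.3333)
I(a) = 1 (I(a) = (2*a)/((2*a)) = (2*a)*(1/(2*a)) = 1)
(I(h) + (4 - 1*3))**2 = (1 + (4 - 1*3))**2 = (1 + (4 - 3))**2 = (1 + 1)**2 = 2**2 = 4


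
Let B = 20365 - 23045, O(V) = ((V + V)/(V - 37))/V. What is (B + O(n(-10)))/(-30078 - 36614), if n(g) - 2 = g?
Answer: 60301/1500570 ≈ 0.040185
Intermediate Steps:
n(g) = 2 + g
O(V) = 2/(-37 + V) (O(V) = ((2*V)/(-37 + V))/V = (2*V/(-37 + V))/V = 2/(-37 + V))
B = -2680
(B + O(n(-10)))/(-30078 - 36614) = (-2680 + 2/(-37 + (2 - 10)))/(-30078 - 36614) = (-2680 + 2/(-37 - 8))/(-66692) = (-2680 + 2/(-45))*(-1/66692) = (-2680 + 2*(-1/45))*(-1/66692) = (-2680 - 2/45)*(-1/66692) = -120602/45*(-1/66692) = 60301/1500570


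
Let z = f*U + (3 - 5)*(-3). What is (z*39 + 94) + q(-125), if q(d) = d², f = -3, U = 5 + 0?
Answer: 15368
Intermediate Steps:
U = 5
z = -9 (z = -3*5 + (3 - 5)*(-3) = -15 - 2*(-3) = -15 + 6 = -9)
(z*39 + 94) + q(-125) = (-9*39 + 94) + (-125)² = (-351 + 94) + 15625 = -257 + 15625 = 15368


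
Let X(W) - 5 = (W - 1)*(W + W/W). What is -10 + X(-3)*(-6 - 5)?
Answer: -153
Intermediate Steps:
X(W) = 5 + (1 + W)*(-1 + W) (X(W) = 5 + (W - 1)*(W + W/W) = 5 + (-1 + W)*(W + 1) = 5 + (-1 + W)*(1 + W) = 5 + (1 + W)*(-1 + W))
-10 + X(-3)*(-6 - 5) = -10 + (4 + (-3)²)*(-6 - 5) = -10 + (4 + 9)*(-11) = -10 + 13*(-11) = -10 - 143 = -153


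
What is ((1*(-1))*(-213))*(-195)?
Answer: -41535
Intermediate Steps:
((1*(-1))*(-213))*(-195) = -1*(-213)*(-195) = 213*(-195) = -41535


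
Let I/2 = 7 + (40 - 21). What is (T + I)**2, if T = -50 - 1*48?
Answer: 2116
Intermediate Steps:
T = -98 (T = -50 - 48 = -98)
I = 52 (I = 2*(7 + (40 - 21)) = 2*(7 + 19) = 2*26 = 52)
(T + I)**2 = (-98 + 52)**2 = (-46)**2 = 2116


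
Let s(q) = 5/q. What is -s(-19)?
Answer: 5/19 ≈ 0.26316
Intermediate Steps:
-s(-19) = -5/(-19) = -5*(-1)/19 = -1*(-5/19) = 5/19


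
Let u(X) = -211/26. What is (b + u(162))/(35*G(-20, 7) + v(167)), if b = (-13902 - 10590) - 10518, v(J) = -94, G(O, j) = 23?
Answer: -910471/18486 ≈ -49.252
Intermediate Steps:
u(X) = -211/26 (u(X) = -211*1/26 = -211/26)
b = -35010 (b = -24492 - 10518 = -35010)
(b + u(162))/(35*G(-20, 7) + v(167)) = (-35010 - 211/26)/(35*23 - 94) = -910471/(26*(805 - 94)) = -910471/26/711 = -910471/26*1/711 = -910471/18486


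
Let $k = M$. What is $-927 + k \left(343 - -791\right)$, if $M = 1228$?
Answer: $1391625$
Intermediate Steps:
$k = 1228$
$-927 + k \left(343 - -791\right) = -927 + 1228 \left(343 - -791\right) = -927 + 1228 \left(343 + 791\right) = -927 + 1228 \cdot 1134 = -927 + 1392552 = 1391625$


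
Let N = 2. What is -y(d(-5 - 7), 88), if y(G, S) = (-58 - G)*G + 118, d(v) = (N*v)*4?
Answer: 3530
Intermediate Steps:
d(v) = 8*v (d(v) = (2*v)*4 = 8*v)
y(G, S) = 118 + G*(-58 - G) (y(G, S) = G*(-58 - G) + 118 = 118 + G*(-58 - G))
-y(d(-5 - 7), 88) = -(118 - (8*(-5 - 7))² - 464*(-5 - 7)) = -(118 - (8*(-12))² - 464*(-12)) = -(118 - 1*(-96)² - 58*(-96)) = -(118 - 1*9216 + 5568) = -(118 - 9216 + 5568) = -1*(-3530) = 3530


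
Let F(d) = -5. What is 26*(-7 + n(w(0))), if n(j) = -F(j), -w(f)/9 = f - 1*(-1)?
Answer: -52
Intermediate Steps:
w(f) = -9 - 9*f (w(f) = -9*(f - 1*(-1)) = -9*(f + 1) = -9*(1 + f) = -9 - 9*f)
n(j) = 5 (n(j) = -1*(-5) = 5)
26*(-7 + n(w(0))) = 26*(-7 + 5) = 26*(-2) = -52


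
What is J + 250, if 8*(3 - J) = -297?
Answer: 2321/8 ≈ 290.13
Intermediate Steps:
J = 321/8 (J = 3 - 1/8*(-297) = 3 + 297/8 = 321/8 ≈ 40.125)
J + 250 = 321/8 + 250 = 2321/8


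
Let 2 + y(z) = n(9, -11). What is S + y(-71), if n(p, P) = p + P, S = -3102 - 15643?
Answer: -18749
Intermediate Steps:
S = -18745
n(p, P) = P + p
y(z) = -4 (y(z) = -2 + (-11 + 9) = -2 - 2 = -4)
S + y(-71) = -18745 - 4 = -18749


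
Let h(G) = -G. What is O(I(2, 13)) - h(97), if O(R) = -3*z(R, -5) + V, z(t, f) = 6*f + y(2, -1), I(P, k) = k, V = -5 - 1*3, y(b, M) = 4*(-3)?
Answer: 215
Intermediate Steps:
y(b, M) = -12
V = -8 (V = -5 - 3 = -8)
z(t, f) = -12 + 6*f (z(t, f) = 6*f - 12 = -12 + 6*f)
O(R) = 118 (O(R) = -3*(-12 + 6*(-5)) - 8 = -3*(-12 - 30) - 8 = -3*(-42) - 8 = 126 - 8 = 118)
O(I(2, 13)) - h(97) = 118 - (-1)*97 = 118 - 1*(-97) = 118 + 97 = 215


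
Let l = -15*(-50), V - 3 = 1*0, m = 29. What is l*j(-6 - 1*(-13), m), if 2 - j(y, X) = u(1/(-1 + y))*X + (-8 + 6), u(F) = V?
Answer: -62250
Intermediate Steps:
V = 3 (V = 3 + 1*0 = 3 + 0 = 3)
u(F) = 3
j(y, X) = 4 - 3*X (j(y, X) = 2 - (3*X + (-8 + 6)) = 2 - (3*X - 2) = 2 - (-2 + 3*X) = 2 + (2 - 3*X) = 4 - 3*X)
l = 750
l*j(-6 - 1*(-13), m) = 750*(4 - 3*29) = 750*(4 - 87) = 750*(-83) = -62250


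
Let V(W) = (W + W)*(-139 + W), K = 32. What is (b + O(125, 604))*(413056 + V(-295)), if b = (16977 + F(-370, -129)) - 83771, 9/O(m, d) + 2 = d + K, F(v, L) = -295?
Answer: -14230229482686/317 ≈ -4.4890e+10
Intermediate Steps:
O(m, d) = 9/(30 + d) (O(m, d) = 9/(-2 + (d + 32)) = 9/(-2 + (32 + d)) = 9/(30 + d))
V(W) = 2*W*(-139 + W) (V(W) = (2*W)*(-139 + W) = 2*W*(-139 + W))
b = -67089 (b = (16977 - 295) - 83771 = 16682 - 83771 = -67089)
(b + O(125, 604))*(413056 + V(-295)) = (-67089 + 9/(30 + 604))*(413056 + 2*(-295)*(-139 - 295)) = (-67089 + 9/634)*(413056 + 2*(-295)*(-434)) = (-67089 + 9*(1/634))*(413056 + 256060) = (-67089 + 9/634)*669116 = -42534417/634*669116 = -14230229482686/317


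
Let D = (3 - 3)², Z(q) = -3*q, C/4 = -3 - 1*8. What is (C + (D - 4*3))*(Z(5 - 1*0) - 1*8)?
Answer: 1288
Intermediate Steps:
C = -44 (C = 4*(-3 - 1*8) = 4*(-3 - 8) = 4*(-11) = -44)
D = 0 (D = 0² = 0)
(C + (D - 4*3))*(Z(5 - 1*0) - 1*8) = (-44 + (0 - 4*3))*(-3*(5 - 1*0) - 1*8) = (-44 + (0 - 12))*(-3*(5 + 0) - 8) = (-44 - 12)*(-3*5 - 8) = -56*(-15 - 8) = -56*(-23) = 1288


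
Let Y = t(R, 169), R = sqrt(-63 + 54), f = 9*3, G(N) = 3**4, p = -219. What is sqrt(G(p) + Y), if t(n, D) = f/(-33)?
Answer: 21*sqrt(22)/11 ≈ 8.9544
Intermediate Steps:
G(N) = 81
f = 27
R = 3*I (R = sqrt(-9) = 3*I ≈ 3.0*I)
t(n, D) = -9/11 (t(n, D) = 27/(-33) = 27*(-1/33) = -9/11)
Y = -9/11 ≈ -0.81818
sqrt(G(p) + Y) = sqrt(81 - 9/11) = sqrt(882/11) = 21*sqrt(22)/11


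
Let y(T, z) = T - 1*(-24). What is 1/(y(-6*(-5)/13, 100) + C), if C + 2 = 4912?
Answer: 13/64172 ≈ 0.00020258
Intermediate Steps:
y(T, z) = 24 + T (y(T, z) = T + 24 = 24 + T)
C = 4910 (C = -2 + 4912 = 4910)
1/(y(-6*(-5)/13, 100) + C) = 1/((24 - 6*(-5)/13) + 4910) = 1/((24 + 30*(1/13)) + 4910) = 1/((24 + 30/13) + 4910) = 1/(342/13 + 4910) = 1/(64172/13) = 13/64172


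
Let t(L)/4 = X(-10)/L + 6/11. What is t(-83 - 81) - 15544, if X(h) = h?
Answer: -7009250/451 ≈ -15542.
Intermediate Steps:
t(L) = 24/11 - 40/L (t(L) = 4*(-10/L + 6/11) = 4*(6/11 - 10/L) = 24/11 - 40/L)
t(-83 - 81) - 15544 = (24/11 - 40/(-83 - 81)) - 15544 = (24/11 - 40/(-164)) - 15544 = (24/11 - 40*(-1/164)) - 15544 = (24/11 + 10/41) - 15544 = 1094/451 - 15544 = -7009250/451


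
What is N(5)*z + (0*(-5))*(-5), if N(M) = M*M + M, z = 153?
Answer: 4590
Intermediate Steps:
N(M) = M + M² (N(M) = M² + M = M + M²)
N(5)*z + (0*(-5))*(-5) = (5*(1 + 5))*153 + (0*(-5))*(-5) = (5*6)*153 + 0*(-5) = 30*153 + 0 = 4590 + 0 = 4590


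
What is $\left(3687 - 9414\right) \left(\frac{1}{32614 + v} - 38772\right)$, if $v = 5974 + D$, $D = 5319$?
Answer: $\frac{5107086609}{23} \approx 2.2205 \cdot 10^{8}$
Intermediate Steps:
$v = 11293$ ($v = 5974 + 5319 = 11293$)
$\left(3687 - 9414\right) \left(\frac{1}{32614 + v} - 38772\right) = \left(3687 - 9414\right) \left(\frac{1}{32614 + 11293} - 38772\right) = - 5727 \left(\frac{1}{43907} - 38772\right) = \left(-5727\right) \left(- \frac{1702362203}{43907}\right) = \frac{5107086609}{23}$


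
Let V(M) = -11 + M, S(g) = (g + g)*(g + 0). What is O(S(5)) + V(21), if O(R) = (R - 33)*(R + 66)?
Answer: 1982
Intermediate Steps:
S(g) = 2*g² (S(g) = (2*g)*g = 2*g²)
O(R) = (-33 + R)*(66 + R)
O(S(5)) + V(21) = (-2178 + (2*5²)² + 33*(2*5²)) + (-11 + 21) = (-2178 + (2*25)² + 33*(2*25)) + 10 = (-2178 + 50² + 33*50) + 10 = (-2178 + 2500 + 1650) + 10 = 1972 + 10 = 1982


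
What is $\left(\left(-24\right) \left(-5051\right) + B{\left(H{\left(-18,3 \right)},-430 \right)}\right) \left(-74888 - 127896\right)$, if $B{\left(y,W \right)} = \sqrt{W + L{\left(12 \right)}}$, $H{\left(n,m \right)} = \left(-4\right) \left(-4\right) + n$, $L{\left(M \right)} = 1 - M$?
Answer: $-24582287616 - 4258464 i \approx -2.4582 \cdot 10^{10} - 4.2585 \cdot 10^{6} i$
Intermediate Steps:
$H{\left(n,m \right)} = 16 + n$
$B{\left(y,W \right)} = \sqrt{-11 + W}$ ($B{\left(y,W \right)} = \sqrt{W + \left(1 - 12\right)} = \sqrt{W - 11} = \sqrt{-11 + W}$)
$\left(\left(-24\right) \left(-5051\right) + B{\left(H{\left(-18,3 \right)},-430 \right)}\right) \left(-74888 - 127896\right) = \left(\left(-24\right) \left(-5051\right) + \sqrt{-11 - 430}\right) \left(-74888 - 127896\right) = \left(121224 + \sqrt{-441}\right) \left(-202784\right) = \left(121224 + 21 i\right) \left(-202784\right) = -24582287616 - 4258464 i$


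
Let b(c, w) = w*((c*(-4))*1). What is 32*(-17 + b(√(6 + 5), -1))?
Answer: -544 + 128*√11 ≈ -119.47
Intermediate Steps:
b(c, w) = -4*c*w (b(c, w) = w*(-4*c*1) = w*(-4*c) = -4*c*w)
32*(-17 + b(√(6 + 5), -1)) = 32*(-17 - 4*√(6 + 5)*(-1)) = 32*(-17 - 4*√11*(-1)) = 32*(-17 + 4*√11) = -544 + 128*√11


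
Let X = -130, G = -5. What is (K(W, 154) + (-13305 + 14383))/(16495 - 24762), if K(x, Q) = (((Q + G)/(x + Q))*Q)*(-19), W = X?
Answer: 29293/14172 ≈ 2.0670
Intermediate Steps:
W = -130
K(x, Q) = -19*Q*(-5 + Q)/(Q + x) (K(x, Q) = (((Q - 5)/(x + Q))*Q)*(-19) = (((-5 + Q)/(Q + x))*Q)*(-19) = (Q*(-5 + Q)/(Q + x))*(-19) = -19*Q*(-5 + Q)/(Q + x))
(K(W, 154) + (-13305 + 14383))/(16495 - 24762) = (19*154*(5 - 1*154)/(154 - 130) + (-13305 + 14383))/(16495 - 24762) = (19*154*(5 - 154)/24 + 1078)/(-8267) = (19*154*(1/24)*(-149) + 1078)*(-1/8267) = (-217987/12 + 1078)*(-1/8267) = -205051/12*(-1/8267) = 29293/14172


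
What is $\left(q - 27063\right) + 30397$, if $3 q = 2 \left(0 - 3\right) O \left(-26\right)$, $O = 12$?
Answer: $3958$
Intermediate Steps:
$q = 624$ ($q = \frac{2 \left(0 - 3\right) 12 \left(-26\right)}{3} = \frac{2 \left(-3\right) 12 \left(-26\right)}{3} = \frac{\left(-6\right) 12 \left(-26\right)}{3} = \frac{\left(-72\right) \left(-26\right)}{3} = \frac{1}{3} \cdot 1872 = 624$)
$\left(q - 27063\right) + 30397 = \left(624 - 27063\right) + 30397 = -26439 + 30397 = 3958$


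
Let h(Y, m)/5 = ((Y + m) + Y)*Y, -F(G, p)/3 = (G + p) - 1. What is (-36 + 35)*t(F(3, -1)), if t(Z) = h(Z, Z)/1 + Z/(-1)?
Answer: -138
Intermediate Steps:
F(G, p) = 3 - 3*G - 3*p (F(G, p) = -3*((G + p) - 1) = -3*(-1 + G + p) = 3 - 3*G - 3*p)
h(Y, m) = 5*Y*(m + 2*Y) (h(Y, m) = 5*(((Y + m) + Y)*Y) = 5*((m + 2*Y)*Y) = 5*(Y*(m + 2*Y)) = 5*Y*(m + 2*Y))
t(Z) = -Z + 15*Z² (t(Z) = (5*Z*(Z + 2*Z))/1 + Z/(-1) = (5*Z*(3*Z))*1 + Z*(-1) = (15*Z²)*1 - Z = 15*Z² - Z = -Z + 15*Z²)
(-36 + 35)*t(F(3, -1)) = (-36 + 35)*((3 - 3*3 - 3*(-1))*(-1 + 15*(3 - 3*3 - 3*(-1)))) = -(3 - 9 + 3)*(-1 + 15*(3 - 9 + 3)) = -(-3)*(-1 + 15*(-3)) = -(-3)*(-1 - 45) = -(-3)*(-46) = -1*138 = -138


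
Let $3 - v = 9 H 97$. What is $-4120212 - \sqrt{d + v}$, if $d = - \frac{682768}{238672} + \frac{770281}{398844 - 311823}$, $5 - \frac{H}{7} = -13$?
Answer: $-4120212 - \frac{i \sqrt{20592918397658332454883}}{432697419} \approx -4.1202 \cdot 10^{6} - 331.65 i$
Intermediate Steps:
$H = 126$ ($H = 35 - -91 = 35 + 91 = 126$)
$v = -109995$ ($v = 3 - 9 \cdot 126 \cdot 97 = 3 - 1134 \cdot 97 = 3 - 109998 = -109995$)
$d = \frac{7776834544}{1298092257}$ ($d = \left(-682768\right) \frac{1}{238672} + \frac{770281}{87021} = - \frac{42673}{14917} + 770281 \cdot \frac{1}{87021} = - \frac{42673}{14917} + \frac{770281}{87021} = \frac{7776834544}{1298092257} \approx 5.991$)
$-4120212 - \sqrt{d + v} = -4120212 - \sqrt{\frac{7776834544}{1298092257} - 109995} = -4120212 - \sqrt{- \frac{142775880974171}{1298092257}} = -4120212 - \frac{i \sqrt{20592918397658332454883}}{432697419}$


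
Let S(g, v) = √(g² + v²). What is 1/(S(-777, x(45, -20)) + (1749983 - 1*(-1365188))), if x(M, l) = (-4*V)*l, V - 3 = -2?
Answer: 3115171/9704289749112 - √610129/9704289749112 ≈ 3.2093e-7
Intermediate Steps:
V = 1 (V = 3 - 2 = 1)
x(M, l) = -4*l (x(M, l) = (-4*1)*l = -4*l)
1/(S(-777, x(45, -20)) + (1749983 - 1*(-1365188))) = 1/(√((-777)² + (-4*(-20))²) + (1749983 - 1*(-1365188))) = 1/(√(603729 + 80²) + (1749983 + 1365188)) = 1/(√(603729 + 6400) + 3115171) = 1/(√610129 + 3115171) = 1/(3115171 + √610129)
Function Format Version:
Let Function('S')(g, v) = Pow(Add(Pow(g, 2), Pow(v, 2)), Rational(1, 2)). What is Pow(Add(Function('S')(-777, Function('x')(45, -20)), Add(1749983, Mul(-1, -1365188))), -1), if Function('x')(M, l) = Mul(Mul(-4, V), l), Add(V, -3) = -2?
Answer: Add(Rational(3115171, 9704289749112), Mul(Rational(-1, 9704289749112), Pow(610129, Rational(1, 2)))) ≈ 3.2093e-7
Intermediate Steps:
V = 1 (V = Add(3, -2) = 1)
Function('x')(M, l) = Mul(-4, l) (Function('x')(M, l) = Mul(Mul(-4, 1), l) = Mul(-4, l))
Pow(Add(Function('S')(-777, Function('x')(45, -20)), Add(1749983, Mul(-1, -1365188))), -1) = Pow(Add(Pow(Add(Pow(-777, 2), Pow(Mul(-4, -20), 2)), Rational(1, 2)), Add(1749983, Mul(-1, -1365188))), -1) = Pow(Add(Pow(Add(603729, Pow(80, 2)), Rational(1, 2)), Add(1749983, 1365188)), -1) = Pow(Add(Pow(Add(603729, 6400), Rational(1, 2)), 3115171), -1) = Pow(Add(Pow(610129, Rational(1, 2)), 3115171), -1) = Pow(Add(3115171, Pow(610129, Rational(1, 2))), -1)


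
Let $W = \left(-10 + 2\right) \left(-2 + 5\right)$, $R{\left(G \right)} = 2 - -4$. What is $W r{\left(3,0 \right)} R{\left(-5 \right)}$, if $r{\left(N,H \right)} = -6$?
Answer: $864$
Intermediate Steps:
$R{\left(G \right)} = 6$ ($R{\left(G \right)} = 2 + 4 = 6$)
$W = -24$ ($W = \left(-8\right) 3 = -24$)
$W r{\left(3,0 \right)} R{\left(-5 \right)} = \left(-24\right) \left(-6\right) 6 = 144 \cdot 6 = 864$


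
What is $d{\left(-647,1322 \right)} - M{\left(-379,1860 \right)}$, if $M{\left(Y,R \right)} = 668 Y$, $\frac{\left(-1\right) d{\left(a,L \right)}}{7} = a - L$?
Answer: $266955$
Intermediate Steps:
$d{\left(a,L \right)} = - 7 a + 7 L$ ($d{\left(a,L \right)} = - 7 \left(a - L\right) = - 7 a + 7 L$)
$d{\left(-647,1322 \right)} - M{\left(-379,1860 \right)} = \left(\left(-7\right) \left(-647\right) + 7 \cdot 1322\right) - 668 \left(-379\right) = \left(4529 + 9254\right) - -253172 = 13783 + 253172 = 266955$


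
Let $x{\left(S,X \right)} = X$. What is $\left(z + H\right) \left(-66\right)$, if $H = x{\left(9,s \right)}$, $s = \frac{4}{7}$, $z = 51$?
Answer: $- \frac{23826}{7} \approx -3403.7$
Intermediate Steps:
$s = \frac{4}{7}$ ($s = 4 \cdot \frac{1}{7} = \frac{4}{7} \approx 0.57143$)
$H = \frac{4}{7} \approx 0.57143$
$\left(z + H\right) \left(-66\right) = \left(51 + \frac{4}{7}\right) \left(-66\right) = \frac{361}{7} \left(-66\right) = - \frac{23826}{7}$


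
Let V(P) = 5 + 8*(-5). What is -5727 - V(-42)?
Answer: -5692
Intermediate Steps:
V(P) = -35 (V(P) = 5 - 40 = -35)
-5727 - V(-42) = -5727 - 1*(-35) = -5727 + 35 = -5692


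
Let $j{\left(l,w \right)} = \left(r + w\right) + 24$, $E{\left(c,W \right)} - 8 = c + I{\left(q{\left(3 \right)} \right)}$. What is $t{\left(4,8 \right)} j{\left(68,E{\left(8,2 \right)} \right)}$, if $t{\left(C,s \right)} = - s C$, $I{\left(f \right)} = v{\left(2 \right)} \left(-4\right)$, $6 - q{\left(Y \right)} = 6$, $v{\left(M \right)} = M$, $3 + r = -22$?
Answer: $-224$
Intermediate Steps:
$r = -25$ ($r = -3 - 22 = -25$)
$q{\left(Y \right)} = 0$ ($q{\left(Y \right)} = 6 - 6 = 0$)
$I{\left(f \right)} = -8$ ($I{\left(f \right)} = 2 \left(-4\right) = -8$)
$E{\left(c,W \right)} = c$ ($E{\left(c,W \right)} = 8 + \left(c - 8\right) = 8 + \left(-8 + c\right) = c$)
$j{\left(l,w \right)} = -1 + w$ ($j{\left(l,w \right)} = \left(-25 + w\right) + 24 = -1 + w$)
$t{\left(C,s \right)} = - C s$
$t{\left(4,8 \right)} j{\left(68,E{\left(8,2 \right)} \right)} = \left(-1\right) 4 \cdot 8 \left(-1 + 8\right) = \left(-32\right) 7 = -224$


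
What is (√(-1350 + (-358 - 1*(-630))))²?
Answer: -1078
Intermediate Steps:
(√(-1350 + (-358 - 1*(-630))))² = (√(-1350 + (-358 + 630)))² = (√(-1350 + 272))² = (√(-1078))² = (7*I*√22)² = -1078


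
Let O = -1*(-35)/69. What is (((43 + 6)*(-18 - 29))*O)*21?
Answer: -564235/23 ≈ -24532.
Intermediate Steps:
O = 35/69 (O = 35*(1/69) = 35/69 ≈ 0.50725)
(((43 + 6)*(-18 - 29))*O)*21 = (((43 + 6)*(-18 - 29))*(35/69))*21 = ((49*(-47))*(35/69))*21 = -2303*35/69*21 = -80605/69*21 = -564235/23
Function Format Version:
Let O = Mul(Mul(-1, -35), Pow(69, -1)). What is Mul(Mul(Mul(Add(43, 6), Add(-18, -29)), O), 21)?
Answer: Rational(-564235, 23) ≈ -24532.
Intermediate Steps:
O = Rational(35, 69) (O = Mul(35, Rational(1, 69)) = Rational(35, 69) ≈ 0.50725)
Mul(Mul(Mul(Add(43, 6), Add(-18, -29)), O), 21) = Mul(Mul(Mul(Add(43, 6), Add(-18, -29)), Rational(35, 69)), 21) = Mul(Mul(Mul(49, -47), Rational(35, 69)), 21) = Mul(Mul(-2303, Rational(35, 69)), 21) = Mul(Rational(-80605, 69), 21) = Rational(-564235, 23)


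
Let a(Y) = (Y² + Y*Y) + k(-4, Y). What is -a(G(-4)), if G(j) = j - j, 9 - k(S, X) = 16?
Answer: 7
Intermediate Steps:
k(S, X) = -7 (k(S, X) = 9 - 1*16 = 9 - 16 = -7)
G(j) = 0
a(Y) = -7 + 2*Y² (a(Y) = (Y² + Y*Y) - 7 = (Y² + Y²) - 7 = 2*Y² - 7 = -7 + 2*Y²)
-a(G(-4)) = -(-7 + 2*0²) = -(-7 + 2*0) = -(-7 + 0) = -1*(-7) = 7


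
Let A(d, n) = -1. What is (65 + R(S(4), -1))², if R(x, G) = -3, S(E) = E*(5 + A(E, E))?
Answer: 3844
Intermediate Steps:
S(E) = 4*E (S(E) = E*(5 - 1) = E*4 = 4*E)
(65 + R(S(4), -1))² = (65 - 3)² = 62² = 3844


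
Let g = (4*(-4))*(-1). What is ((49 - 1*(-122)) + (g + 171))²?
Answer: 128164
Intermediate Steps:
g = 16 (g = -16*(-1) = 16)
((49 - 1*(-122)) + (g + 171))² = ((49 - 1*(-122)) + (16 + 171))² = ((49 + 122) + 187)² = (171 + 187)² = 358² = 128164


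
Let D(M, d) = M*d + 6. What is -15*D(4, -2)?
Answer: 30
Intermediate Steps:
D(M, d) = 6 + M*d
-15*D(4, -2) = -15*(6 + 4*(-2)) = -15*(6 - 8) = -15*(-2) = 30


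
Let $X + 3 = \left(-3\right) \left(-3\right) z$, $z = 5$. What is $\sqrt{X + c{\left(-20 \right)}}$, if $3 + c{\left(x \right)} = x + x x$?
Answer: $\sqrt{419} \approx 20.469$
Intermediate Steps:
$X = 42$ ($X = -3 + \left(-3\right) \left(-3\right) 5 = -3 + 9 \cdot 5 = -3 + 45 = 42$)
$c{\left(x \right)} = -3 + x + x^{2}$ ($c{\left(x \right)} = -3 + \left(x + x x\right) = -3 + \left(x + x^{2}\right) = -3 + x + x^{2}$)
$\sqrt{X + c{\left(-20 \right)}} = \sqrt{42 - \left(23 - 400\right)} = \sqrt{42 - -377} = \sqrt{42 + 377} = \sqrt{419}$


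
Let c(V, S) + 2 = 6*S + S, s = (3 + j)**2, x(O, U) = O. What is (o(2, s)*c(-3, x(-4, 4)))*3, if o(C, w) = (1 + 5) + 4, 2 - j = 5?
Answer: -900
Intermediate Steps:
j = -3 (j = 2 - 1*5 = 2 - 5 = -3)
s = 0 (s = (3 - 3)**2 = 0**2 = 0)
o(C, w) = 10 (o(C, w) = 6 + 4 = 10)
c(V, S) = -2 + 7*S (c(V, S) = -2 + (6*S + S) = -2 + 7*S)
(o(2, s)*c(-3, x(-4, 4)))*3 = (10*(-2 + 7*(-4)))*3 = (10*(-2 - 28))*3 = (10*(-30))*3 = -300*3 = -900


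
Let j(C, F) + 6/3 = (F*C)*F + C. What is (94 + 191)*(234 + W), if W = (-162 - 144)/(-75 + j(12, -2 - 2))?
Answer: 8382420/127 ≈ 66003.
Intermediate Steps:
j(C, F) = -2 + C + C*F² (j(C, F) = -2 + ((F*C)*F + C) = -2 + ((C*F)*F + C) = -2 + (C*F² + C) = -2 + (C + C*F²) = -2 + C + C*F²)
W = -306/127 (W = (-162 - 144)/(-75 + (-2 + 12 + 12*(-2 - 2)²)) = -306/(-75 + (-2 + 12 + 12*(-4)²)) = -306/(-75 + (-2 + 12 + 12*16)) = -306/(-75 + (-2 + 12 + 192)) = -306/(-75 + 202) = -306/127 ≈ -2.4095)
(94 + 191)*(234 + W) = (94 + 191)*(234 - 306/127) = 285*(29412/127) = 8382420/127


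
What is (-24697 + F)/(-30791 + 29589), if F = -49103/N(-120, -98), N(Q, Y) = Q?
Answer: 2914537/144240 ≈ 20.206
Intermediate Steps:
F = 49103/120 (F = -49103/(-120) = -49103*(-1/120) = 49103/120 ≈ 409.19)
(-24697 + F)/(-30791 + 29589) = (-24697 + 49103/120)/(-30791 + 29589) = -2914537/120/(-1202) = -2914537/120*(-1/1202) = 2914537/144240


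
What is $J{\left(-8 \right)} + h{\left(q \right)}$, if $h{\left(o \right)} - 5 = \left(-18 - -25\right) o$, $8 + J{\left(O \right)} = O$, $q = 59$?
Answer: $402$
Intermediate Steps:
$J{\left(O \right)} = -8 + O$
$h{\left(o \right)} = 5 + 7 o$ ($h{\left(o \right)} = 5 + \left(-18 - -25\right) o = 5 + \left(-18 + 25\right) o = 5 + 7 o$)
$J{\left(-8 \right)} + h{\left(q \right)} = \left(-8 - 8\right) + \left(5 + 7 \cdot 59\right) = -16 + \left(5 + 413\right) = -16 + 418 = 402$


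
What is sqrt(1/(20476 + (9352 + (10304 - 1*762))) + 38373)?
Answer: sqrt(59478031083070)/39370 ≈ 195.89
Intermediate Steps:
sqrt(1/(20476 + (9352 + (10304 - 1*762))) + 38373) = sqrt(1/(20476 + (9352 + (10304 - 762))) + 38373) = sqrt(1/(20476 + (9352 + 9542)) + 38373) = sqrt(1/(20476 + 18894) + 38373) = sqrt(1/39370 + 38373) = sqrt(1510745011/39370) = sqrt(59478031083070)/39370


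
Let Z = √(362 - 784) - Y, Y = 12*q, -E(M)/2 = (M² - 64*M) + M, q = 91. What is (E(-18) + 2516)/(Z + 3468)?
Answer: -475200/2822899 + 200*I*√422/2822899 ≈ -0.16834 + 0.0014554*I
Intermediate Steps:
E(M) = -2*M² + 126*M (E(M) = -2*((M² - 64*M) + M) = -2*(M² - 63*M) = -2*M² + 126*M)
Y = 1092 (Y = 12*91 = 1092)
Z = -1092 + I*√422 (Z = √(362 - 784) - 1*1092 = √(-422) - 1092 = I*√422 - 1092 = -1092 + I*√422 ≈ -1092.0 + 20.543*I)
(E(-18) + 2516)/(Z + 3468) = (2*(-18)*(63 - 1*(-18)) + 2516)/((-1092 + I*√422) + 3468) = (2*(-18)*(63 + 18) + 2516)/(2376 + I*√422) = (2*(-18)*81 + 2516)/(2376 + I*√422) = (-2916 + 2516)/(2376 + I*√422) = -400/(2376 + I*√422)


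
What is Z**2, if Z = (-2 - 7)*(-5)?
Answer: 2025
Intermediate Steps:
Z = 45 (Z = -9*(-5) = 45)
Z**2 = 45**2 = 2025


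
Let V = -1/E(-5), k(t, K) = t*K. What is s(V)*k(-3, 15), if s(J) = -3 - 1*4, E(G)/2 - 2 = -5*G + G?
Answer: 315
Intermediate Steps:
E(G) = 4 - 8*G (E(G) = 4 + 2*(-5*G + G) = 4 + 2*(-4*G) = 4 - 8*G)
k(t, K) = K*t
V = -1/44 (V = -1/(4 - 8*(-5)) = -1/(4 + 40) = -1/44 ≈ -0.022727)
s(J) = -7 (s(J) = -3 - 4 = -7)
s(V)*k(-3, 15) = -105*(-3) = -7*(-45) = 315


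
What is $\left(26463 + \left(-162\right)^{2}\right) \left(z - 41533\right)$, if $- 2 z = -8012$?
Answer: $-1977935589$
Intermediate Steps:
$z = 4006$ ($z = \left(- \frac{1}{2}\right) \left(-8012\right) = 4006$)
$\left(26463 + \left(-162\right)^{2}\right) \left(z - 41533\right) = \left(26463 + \left(-162\right)^{2}\right) \left(4006 - 41533\right) = \left(26463 + 26244\right) \left(-37527\right) = 52707 \left(-37527\right) = -1977935589$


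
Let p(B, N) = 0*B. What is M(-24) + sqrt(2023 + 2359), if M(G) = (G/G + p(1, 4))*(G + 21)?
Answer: -3 + sqrt(4382) ≈ 63.197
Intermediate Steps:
p(B, N) = 0
M(G) = 21 + G (M(G) = (G/G + 0)*(G + 21) = (1 + 0)*(21 + G) = 1*(21 + G) = 21 + G)
M(-24) + sqrt(2023 + 2359) = (21 - 24) + sqrt(2023 + 2359) = -3 + sqrt(4382)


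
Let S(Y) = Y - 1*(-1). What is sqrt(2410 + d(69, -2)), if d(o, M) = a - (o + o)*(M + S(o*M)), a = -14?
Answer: sqrt(21578) ≈ 146.89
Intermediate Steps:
S(Y) = 1 + Y (S(Y) = Y + 1 = 1 + Y)
d(o, M) = -14 - 2*o*(1 + M + M*o) (d(o, M) = -14 - (o + o)*(M + (1 + o*M)) = -14 - 2*o*(M + (1 + M*o)) = -14 - 2*o*(1 + M + M*o))
sqrt(2410 + d(69, -2)) = sqrt(2410 + (-14 - 2*(-2)*69 - 2*69*(1 - 2*69))) = sqrt(2410 + (-14 + 276 - 2*69*(1 - 138))) = sqrt(2410 + (-14 + 276 - 2*69*(-137))) = sqrt(2410 + (-14 + 276 + 18906)) = sqrt(2410 + 19168) = sqrt(21578)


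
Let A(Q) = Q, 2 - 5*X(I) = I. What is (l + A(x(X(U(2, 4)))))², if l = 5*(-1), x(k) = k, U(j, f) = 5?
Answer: 784/25 ≈ 31.360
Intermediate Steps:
X(I) = ⅖ - I/5
l = -5
(l + A(x(X(U(2, 4)))))² = (-5 + (⅖ - ⅕*5))² = (-5 + (⅖ - 1))² = (-5 - ⅗)² = (-28/5)² = 784/25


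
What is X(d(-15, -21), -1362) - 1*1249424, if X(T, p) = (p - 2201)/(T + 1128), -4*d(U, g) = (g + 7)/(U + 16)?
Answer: -2827453638/2263 ≈ -1.2494e+6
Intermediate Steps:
d(U, g) = -(7 + g)/(4*(16 + U)) (d(U, g) = -(g + 7)/(4*(U + 16)) = -(7 + g)/(4*(16 + U)))
X(T, p) = (-2201 + p)/(1128 + T)
X(d(-15, -21), -1362) - 1*1249424 = (-2201 - 1362)/(1128 + (-7 - 1*(-21))/(4*(16 - 15))) - 1*1249424 = -3563/(1128 + (¼)*(-7 + 21)/1) - 1249424 = -3563/(1128 + (¼)*1*14) - 1249424 = -3563/(1128 + 7/2) - 1249424 = -3563/(2263/2) - 1249424 = (2/2263)*(-3563) - 1249424 = -7126/2263 - 1249424 = -2827453638/2263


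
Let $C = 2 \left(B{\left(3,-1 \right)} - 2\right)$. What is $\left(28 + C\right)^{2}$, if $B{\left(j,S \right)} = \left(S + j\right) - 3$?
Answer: $484$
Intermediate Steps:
$B{\left(j,S \right)} = -3 + S + j$
$C = -6$ ($C = 2 \left(\left(-3 - 1 + 3\right) - 2\right) = 2 \left(-1 - 2\right) = 2 \left(-3\right) = -6$)
$\left(28 + C\right)^{2} = \left(28 - 6\right)^{2} = 22^{2} = 484$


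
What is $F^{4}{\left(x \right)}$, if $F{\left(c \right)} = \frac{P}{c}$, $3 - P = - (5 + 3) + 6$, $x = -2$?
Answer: $\frac{625}{16} \approx 39.063$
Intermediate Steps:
$P = 5$ ($P = 3 - \left(- (5 + 3) + 6\right) = 3 - \left(\left(-1\right) 8 + 6\right) = 3 - \left(-8 + 6\right) = 3 - -2 = 3 + 2 = 5$)
$F{\left(c \right)} = \frac{5}{c}$
$F^{4}{\left(x \right)} = \left(\frac{5}{-2}\right)^{4} = \left(5 \left(- \frac{1}{2}\right)\right)^{4} = \left(- \frac{5}{2}\right)^{4} = \frac{625}{16}$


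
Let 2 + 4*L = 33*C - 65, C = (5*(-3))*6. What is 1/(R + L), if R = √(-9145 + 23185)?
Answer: -12148/8998729 - 96*√390/8998729 ≈ -0.0015606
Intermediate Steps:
C = -90 (C = -15*6 = -90)
R = 6*√390 (R = √14040 = 6*√390 ≈ 118.49)
L = -3037/4 (L = -½ + (33*(-90) - 65)/4 = -½ + (-2970 - 65)/4 = -½ + (¼)*(-3035) = -½ - 3035/4 = -3037/4 ≈ -759.25)
1/(R + L) = 1/(6*√390 - 3037/4) = 1/(-3037/4 + 6*√390)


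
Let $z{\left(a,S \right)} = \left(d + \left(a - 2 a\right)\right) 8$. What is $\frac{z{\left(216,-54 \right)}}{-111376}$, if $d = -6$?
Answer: $\frac{111}{6961} \approx 0.015946$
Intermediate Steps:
$z{\left(a,S \right)} = -48 - 8 a$ ($z{\left(a,S \right)} = \left(-6 + \left(a - 2 a\right)\right) 8 = \left(-6 - a\right) 8 = -48 - 8 a$)
$\frac{z{\left(216,-54 \right)}}{-111376} = \frac{-48 - 1728}{-111376} = \left(-48 - 1728\right) \left(- \frac{1}{111376}\right) = \left(-1776\right) \left(- \frac{1}{111376}\right) = \frac{111}{6961}$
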